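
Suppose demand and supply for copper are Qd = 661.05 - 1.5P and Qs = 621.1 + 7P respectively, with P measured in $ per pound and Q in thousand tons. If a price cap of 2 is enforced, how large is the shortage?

At P = 2: Qd = 658.05 and Qs = 635.1.
Shortage = Qd - Qs = 658.05 - 635.1 = 22.95.

Shortage = 22.95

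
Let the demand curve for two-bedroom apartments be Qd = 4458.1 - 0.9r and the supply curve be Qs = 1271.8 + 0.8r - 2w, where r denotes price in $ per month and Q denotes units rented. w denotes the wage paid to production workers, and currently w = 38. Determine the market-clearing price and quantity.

With w = 38, supply is Qs = 1195.8 + 0.8r.
Set Qd = Qs: 4458.1 - 0.9r = 1195.8 + 0.8r, so 3262.3 = 1.7r and r* = 1919.
Plugging r* into demand: Q* = 4458.1 - 0.9(1919) = 2731.

r* = 1919, Q* = 2731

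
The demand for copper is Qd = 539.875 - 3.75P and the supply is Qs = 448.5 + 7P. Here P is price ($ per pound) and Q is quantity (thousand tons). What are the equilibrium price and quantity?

Set Qd = Qs: 539.875 - 3.75P = 448.5 + 7P, so 91.375 = 10.75P and P* = 8.5.
Substitute back: Q* = 539.875 - 3.75(8.5) = 508.

P* = 8.5, Q* = 508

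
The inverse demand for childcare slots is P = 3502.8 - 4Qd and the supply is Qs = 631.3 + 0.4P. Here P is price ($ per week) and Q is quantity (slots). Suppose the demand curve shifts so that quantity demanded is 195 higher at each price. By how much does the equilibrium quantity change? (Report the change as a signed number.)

Solving each curve for Q: Qd = 875.7 - 0.25P.
Equating demand and supply, 875.7 - 0.25P = 631.3 + 0.4P gives 0.65P = 244.4, so P* = 376.
Substitute back: Q* = 875.7 - 0.25(376) = 781.7.
After the shift, demand is Qd = 1070.7 - 0.25P.
New equilibrium: 439.4 = 0.65P, so P = 676 and Q = 901.7.
ΔQ = 901.7 - 781.7 = 120.

ΔQ = 120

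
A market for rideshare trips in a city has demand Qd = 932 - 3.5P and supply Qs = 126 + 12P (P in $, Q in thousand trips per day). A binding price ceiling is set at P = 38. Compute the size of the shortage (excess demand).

At P = 38: Qd = 799 and Qs = 582.
Shortage = Qd - Qs = 799 - 582 = 217.

Shortage = 217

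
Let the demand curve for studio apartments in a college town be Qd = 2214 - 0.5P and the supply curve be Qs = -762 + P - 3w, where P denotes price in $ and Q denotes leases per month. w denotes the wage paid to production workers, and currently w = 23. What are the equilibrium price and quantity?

P* = 2030, Q* = 1199

With w = 23, supply is Qs = -831 + P.
At equilibrium Qd = Qs, so 2214 - 0.5P = -831 + P; collecting terms, 3045 = 1.5P and P* = 2030.
From the demand curve, Q* = 2214 - 0.5(2030) = 1199.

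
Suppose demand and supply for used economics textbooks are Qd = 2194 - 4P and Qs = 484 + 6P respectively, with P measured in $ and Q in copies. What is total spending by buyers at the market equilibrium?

Total spending by buyers = 258210

At equilibrium Qd = Qs, so 2194 - 4P = 484 + 6P; collecting terms, 1710 = 10P and P* = 171.
Plugging P* into demand: Q* = 2194 - 4(171) = 1510.
Total spending by buyers = P* × Q* = 171 × 1510 = 258210.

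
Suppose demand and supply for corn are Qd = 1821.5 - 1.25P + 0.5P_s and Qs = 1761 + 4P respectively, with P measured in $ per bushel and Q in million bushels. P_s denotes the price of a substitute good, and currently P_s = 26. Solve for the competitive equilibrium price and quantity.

P* = 14, Q* = 1817

With P_s = 26, demand is Qd = 1834.5 - 1.25P.
Set Qd = Qs: 1834.5 - 1.25P = 1761 + 4P, so 73.5 = 5.25P and P* = 14.
Plugging P* into demand: Q* = 1834.5 - 1.25(14) = 1817.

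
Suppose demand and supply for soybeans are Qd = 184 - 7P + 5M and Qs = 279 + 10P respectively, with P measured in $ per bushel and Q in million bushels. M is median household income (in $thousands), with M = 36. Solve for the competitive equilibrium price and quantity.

P* = 5, Q* = 329

With M = 36, demand is Qd = 364 - 7P.
Equating demand and supply, 364 - 7P = 279 + 10P gives 17P = 85, so P* = 5.
Plugging P* into demand: Q* = 364 - 7(5) = 329.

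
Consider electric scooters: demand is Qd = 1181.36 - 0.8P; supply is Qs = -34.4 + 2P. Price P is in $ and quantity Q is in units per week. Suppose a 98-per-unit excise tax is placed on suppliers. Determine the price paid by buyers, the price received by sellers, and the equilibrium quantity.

Suppliers keep P_s = P_b - 98 per unit, so supply in terms of the buyer price is Qs = -230.4 + 2P_b.
Equate demand and the shifted supply: 1181.36 - 0.8P_b = -230.4 + 2P_b, giving 2.8P_b = 1411.76, so P_b = 504.2.
Then P_s = 504.2 - 98 = 406.2 and Q = 1181.36 - 0.8(504.2) = 778.

P_b = 504.2, P_s = 406.2, Q = 778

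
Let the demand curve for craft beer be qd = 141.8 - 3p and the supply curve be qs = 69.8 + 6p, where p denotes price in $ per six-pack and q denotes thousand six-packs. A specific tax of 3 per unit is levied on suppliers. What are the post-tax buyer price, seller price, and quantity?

p_b = 10, p_s = 7, q = 111.8

The tax drives a wedge p_b - p_s = 3. Substituting p_s = p_b - 3 into supply: qs = 51.8 + 6p_b.
Equate demand and the shifted supply: 141.8 - 3p_b = 51.8 + 6p_b, giving 9p_b = 90, so p_b = 10.
So p_s = 7 and the quantity traded is q = 141.8 - 3(10) = 111.8.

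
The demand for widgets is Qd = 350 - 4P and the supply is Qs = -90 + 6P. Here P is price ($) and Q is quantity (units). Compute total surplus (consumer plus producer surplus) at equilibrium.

Total surplus = 6307.5

Set Qd = Qs: 350 - 4P = -90 + 6P, so 440 = 10P and P* = 44.
From the demand curve, Q* = 350 - 4(44) = 174.
Demand choke price = 87.5; supply choke price = 15. CS = ½(87.5 - 44)(174) = 3784.5; PS = ½(44 - 15)(174) = 2523. Total surplus = 6307.5.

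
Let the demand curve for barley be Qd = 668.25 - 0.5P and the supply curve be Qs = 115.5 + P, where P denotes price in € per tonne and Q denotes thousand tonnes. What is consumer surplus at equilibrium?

Consumer surplus = 234256

The market clears where 668.25 - 0.5P = 115.5 + P. Rearranging, 1.5P = 552.75, hence P* = 368.5.
From the demand curve, Q* = 668.25 - 0.5(368.5) = 484.
Demand choke price (Qd = 0): P = 668.25/0.5 = 1336.5. Consumer surplus = ½ × (1336.5 - 368.5) × 484 = 234256.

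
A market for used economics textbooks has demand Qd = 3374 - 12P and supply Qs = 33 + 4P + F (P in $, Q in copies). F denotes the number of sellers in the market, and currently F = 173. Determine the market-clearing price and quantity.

With F = 173, supply is Qs = 206 + 4P.
Equating demand and supply, 3374 - 12P = 206 + 4P gives 16P = 3168, so P* = 198.
Plugging P* into demand: Q* = 3374 - 12(198) = 998.

P* = 198, Q* = 998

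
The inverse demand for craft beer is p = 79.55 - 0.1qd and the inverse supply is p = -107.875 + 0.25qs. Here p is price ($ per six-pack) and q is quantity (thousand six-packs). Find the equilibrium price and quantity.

p* = 26, q* = 535.5

Inverting to quantity form: qd = 795.5 - 10p and qs = 431.5 + 4p.
At equilibrium qd = qs, so 795.5 - 10p = 431.5 + 4p; collecting terms, 364 = 14p and p* = 26.
Substitute back: q* = 795.5 - 10(26) = 535.5.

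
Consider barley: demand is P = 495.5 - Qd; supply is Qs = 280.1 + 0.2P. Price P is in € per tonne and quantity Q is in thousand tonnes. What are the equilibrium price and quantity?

P* = 179.5, Q* = 316

In direct form, Qd = 495.5 - P.
At equilibrium Qd = Qs, so 495.5 - P = 280.1 + 0.2P; collecting terms, 215.4 = 1.2P and P* = 179.5.
From the demand curve, Q* = 495.5 - 179.5 = 316.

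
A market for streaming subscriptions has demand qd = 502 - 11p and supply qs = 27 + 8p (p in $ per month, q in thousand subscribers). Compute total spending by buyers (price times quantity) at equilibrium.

Equating demand and supply, 502 - 11p = 27 + 8p gives 19p = 475, so p* = 25.
Plugging p* into demand: q* = 502 - 11(25) = 227.
Total spending by buyers = p* × q* = 25 × 227 = 5675.

Total spending by buyers = 5675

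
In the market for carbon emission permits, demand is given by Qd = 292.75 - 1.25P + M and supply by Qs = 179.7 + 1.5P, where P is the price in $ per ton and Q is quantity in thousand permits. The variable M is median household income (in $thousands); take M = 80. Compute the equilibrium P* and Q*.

With M = 80, demand is Qd = 372.75 - 1.25P.
Equating demand and supply, 372.75 - 1.25P = 179.7 + 1.5P gives 2.75P = 193.05, so P* = 70.2.
From the demand curve, Q* = 372.75 - 1.25(70.2) = 285.

P* = 70.2, Q* = 285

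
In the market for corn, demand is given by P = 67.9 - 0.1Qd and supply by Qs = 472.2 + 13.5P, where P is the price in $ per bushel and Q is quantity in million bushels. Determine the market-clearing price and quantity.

Solving each curve for Q: Qd = 679 - 10P.
At equilibrium Qd = Qs, so 679 - 10P = 472.2 + 13.5P; collecting terms, 206.8 = 23.5P and P* = 8.8.
Plugging P* into demand: Q* = 679 - 10(8.8) = 591.

P* = 8.8, Q* = 591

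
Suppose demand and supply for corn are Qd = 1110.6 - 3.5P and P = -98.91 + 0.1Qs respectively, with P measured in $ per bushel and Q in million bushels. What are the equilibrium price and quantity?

P* = 9, Q* = 1079.1

Rewriting in direct form: Qs = 989.1 + 10P.
Equating demand and supply, 1110.6 - 3.5P = 989.1 + 10P gives 13.5P = 121.5, so P* = 9.
Then Q* = 1110.6 - 3.5(9) = 1079.1.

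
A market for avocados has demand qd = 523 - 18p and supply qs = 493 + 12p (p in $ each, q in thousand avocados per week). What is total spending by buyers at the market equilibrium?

The market clears where 523 - 18p = 493 + 12p. Rearranging, 30p = 30, hence p* = 1.
Plugging p* into demand: q* = 523 - 18(1) = 505.
Total spending by buyers = p* × q* = 1 × 505 = 505.

Total spending by buyers = 505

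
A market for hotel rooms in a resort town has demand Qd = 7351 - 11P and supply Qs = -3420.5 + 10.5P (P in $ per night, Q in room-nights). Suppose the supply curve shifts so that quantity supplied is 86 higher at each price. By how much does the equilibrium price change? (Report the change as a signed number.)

The market clears where 7351 - 11P = -3420.5 + 10.5P. Rearranging, 21.5P = 10771.5, hence P* = 501.
From the demand curve, Q* = 7351 - 11(501) = 1840.
After the shift, supply is Qs = -3334.5 + 10.5P.
New equilibrium: 10685.5 = 21.5P, so P = 497 and Q = 1884.
ΔP = 497 - 501 = -4.

ΔP = -4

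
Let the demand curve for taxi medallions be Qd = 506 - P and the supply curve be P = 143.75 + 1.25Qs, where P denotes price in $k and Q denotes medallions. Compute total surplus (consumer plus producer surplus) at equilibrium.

Solving each curve for Q: Qs = -115 + 0.8P.
At equilibrium Qd = Qs, so 506 - P = -115 + 0.8P; collecting terms, 621 = 1.8P and P* = 345.
Then Q* = 506 - 345 = 161.
Demand choke price = 506; supply choke price = 143.75. CS = ½(506 - 345)(161) = 12960.5; PS = ½(345 - 143.75)(161) = 16200.625. Total surplus = 29161.125.

Total surplus = 29161.125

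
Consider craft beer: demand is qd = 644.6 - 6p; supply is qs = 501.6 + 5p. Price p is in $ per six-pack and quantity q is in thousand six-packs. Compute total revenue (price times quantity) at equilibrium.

Total revenue = 7365.8

Equating demand and supply, 644.6 - 6p = 501.6 + 5p gives 11p = 143, so p* = 13.
From the demand curve, q* = 644.6 - 6(13) = 566.6.
Total revenue = p* × q* = 13 × 566.6 = 7365.8.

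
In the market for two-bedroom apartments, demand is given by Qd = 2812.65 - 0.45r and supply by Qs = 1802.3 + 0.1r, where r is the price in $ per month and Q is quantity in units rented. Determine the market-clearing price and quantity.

Equating demand and supply, 2812.65 - 0.45r = 1802.3 + 0.1r gives 0.55r = 1010.35, so r* = 1837.
Plugging r* into demand: Q* = 2812.65 - 0.45(1837) = 1986.

r* = 1837, Q* = 1986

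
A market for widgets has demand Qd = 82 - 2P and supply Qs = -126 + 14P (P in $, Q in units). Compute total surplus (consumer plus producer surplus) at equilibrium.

Equating demand and supply, 82 - 2P = -126 + 14P gives 16P = 208, so P* = 13.
Substitute back: Q* = 82 - 2(13) = 56.
Demand choke price = 41; supply choke price = 9. CS = ½(41 - 13)(56) = 784; PS = ½(13 - 9)(56) = 112. Total surplus = 896.

Total surplus = 896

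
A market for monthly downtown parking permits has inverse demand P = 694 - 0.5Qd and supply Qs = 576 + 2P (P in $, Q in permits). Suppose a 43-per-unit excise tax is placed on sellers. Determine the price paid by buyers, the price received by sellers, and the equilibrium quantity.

Inverting to quantity form: Qd = 1388 - 2P.
With a tax of 43 on sellers, they supply based on the net price P_s = P_b - 43, so Qs = 490 + 2P_b.
Market clearing requires 1388 - 2P_b = 490 + 2P_b; hence 898 = 4P_b and P_b = 224.5.
So P_s = 181.5 and the quantity traded is Q = 1388 - 2(224.5) = 939.

P_b = 224.5, P_s = 181.5, Q = 939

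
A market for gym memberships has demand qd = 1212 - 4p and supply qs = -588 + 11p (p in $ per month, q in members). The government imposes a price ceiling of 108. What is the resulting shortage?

Shortage = 180

With p fixed at 108, quantity demanded is 780 and quantity supplied is 600.
Shortage = qd - qs = 780 - 600 = 180.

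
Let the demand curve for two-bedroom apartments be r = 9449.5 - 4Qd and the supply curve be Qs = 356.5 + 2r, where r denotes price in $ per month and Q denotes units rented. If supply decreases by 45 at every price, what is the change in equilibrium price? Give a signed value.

Δr = 20

In direct form, Qd = 2362.375 - 0.25r.
The market clears where 2362.375 - 0.25r = 356.5 + 2r. Rearranging, 2.25r = 2005.875, hence r* = 891.5.
Then Q* = 2362.375 - 0.25(891.5) = 2139.5.
After the shift, supply is Qs = 311.5 + 2r.
The new intersection has 2050.875 = 2.25r, i.e. r = 911.5, Q = 2134.5.
Δr = 911.5 - 891.5 = 20.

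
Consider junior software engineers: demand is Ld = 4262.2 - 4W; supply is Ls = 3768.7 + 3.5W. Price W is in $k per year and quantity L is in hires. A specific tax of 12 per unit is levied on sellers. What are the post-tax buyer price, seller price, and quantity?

Sellers keep W_s = W_b - 12 per unit, so supply in terms of the buyer price is Ls = 3726.7 + 3.5W_b.
Set Ld = Ls: 4262.2 - 4W_b = 3726.7 + 3.5W_b, so 535.5 = 7.5W_b and W_b = 71.4.
So W_s = 59.4 and the quantity traded is L = 4262.2 - 4(71.4) = 3976.6.

W_b = 71.4, W_s = 59.4, L = 3976.6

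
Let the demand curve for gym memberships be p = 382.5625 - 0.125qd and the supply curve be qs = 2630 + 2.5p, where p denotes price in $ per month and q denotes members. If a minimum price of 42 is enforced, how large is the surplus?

Surplus = 10.5

Rewriting in direct form: qd = 3060.5 - 8p.
Evaluating both curves at the floor price 42 gives qd = 2724.5, qs = 2735.
Surplus = qs - qd = 2735 - 2724.5 = 10.5.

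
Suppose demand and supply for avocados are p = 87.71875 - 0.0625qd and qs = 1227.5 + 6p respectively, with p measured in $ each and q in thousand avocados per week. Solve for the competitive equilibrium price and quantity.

In direct form, qd = 1403.5 - 16p.
The market clears where 1403.5 - 16p = 1227.5 + 6p. Rearranging, 22p = 176, hence p* = 8.
Substitute back: q* = 1403.5 - 16(8) = 1275.5.

p* = 8, q* = 1275.5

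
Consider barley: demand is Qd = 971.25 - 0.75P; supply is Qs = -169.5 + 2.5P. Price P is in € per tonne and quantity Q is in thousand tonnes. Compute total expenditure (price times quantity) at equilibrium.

The market clears where 971.25 - 0.75P = -169.5 + 2.5P. Rearranging, 3.25P = 1140.75, hence P* = 351.
Then Q* = 971.25 - 0.75(351) = 708.
Total expenditure = P* × Q* = 351 × 708 = 248508.

Total expenditure = 248508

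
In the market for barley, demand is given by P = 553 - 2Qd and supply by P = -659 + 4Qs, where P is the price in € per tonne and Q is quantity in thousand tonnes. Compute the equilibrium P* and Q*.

P* = 149, Q* = 202

In direct form, Qd = 276.5 - 0.5P and Qs = 164.75 + 0.25P.
Set Qd = Qs: 276.5 - 0.5P = 164.75 + 0.25P, so 111.75 = 0.75P and P* = 149.
Then Q* = 276.5 - 0.5(149) = 202.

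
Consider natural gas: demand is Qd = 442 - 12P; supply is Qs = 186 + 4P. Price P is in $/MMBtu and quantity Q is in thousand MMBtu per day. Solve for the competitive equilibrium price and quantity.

P* = 16, Q* = 250

Set Qd = Qs: 442 - 12P = 186 + 4P, so 256 = 16P and P* = 16.
Then Q* = 442 - 12(16) = 250.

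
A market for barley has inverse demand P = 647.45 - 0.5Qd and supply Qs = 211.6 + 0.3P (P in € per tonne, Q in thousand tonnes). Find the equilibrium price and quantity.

P* = 471, Q* = 352.9

In direct form, Qd = 1294.9 - 2P.
Set Qd = Qs: 1294.9 - 2P = 211.6 + 0.3P, so 1083.3 = 2.3P and P* = 471.
Plugging P* into demand: Q* = 1294.9 - 2(471) = 352.9.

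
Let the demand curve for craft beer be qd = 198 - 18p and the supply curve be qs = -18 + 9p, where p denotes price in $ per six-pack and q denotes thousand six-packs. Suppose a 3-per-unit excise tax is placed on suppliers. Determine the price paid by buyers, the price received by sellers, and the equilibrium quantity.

Suppliers keep p_s = p_b - 3 per unit, so supply in terms of the buyer price is qs = -45 + 9p_b.
Set qd = qs: 198 - 18p_b = -45 + 9p_b, so 243 = 27p_b and p_b = 9.
So p_s = 6 and the quantity traded is q = 198 - 18(9) = 36.

p_b = 9, p_s = 6, q = 36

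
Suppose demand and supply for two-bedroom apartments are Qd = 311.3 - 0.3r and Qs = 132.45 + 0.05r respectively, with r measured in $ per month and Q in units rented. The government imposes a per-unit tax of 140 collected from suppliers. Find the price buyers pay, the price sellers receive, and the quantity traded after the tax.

r_b = 531, r_s = 391, Q = 152

The tax drives a wedge r_b - r_s = 140. Substituting r_s = r_b - 140 into supply: Qs = 125.45 + 0.05r_b.
Market clearing requires 311.3 - 0.3r_b = 125.45 + 0.05r_b; hence 185.85 = 0.35r_b and r_b = 531.
So r_s = 391 and the quantity traded is Q = 311.3 - 0.3(531) = 152.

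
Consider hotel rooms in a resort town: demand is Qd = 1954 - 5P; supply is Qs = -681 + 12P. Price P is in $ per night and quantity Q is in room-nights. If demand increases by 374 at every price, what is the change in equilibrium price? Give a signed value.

At equilibrium Qd = Qs, so 1954 - 5P = -681 + 12P; collecting terms, 2635 = 17P and P* = 155.
Plugging P* into demand: Q* = 1954 - 5(155) = 1179.
After the shift, demand is Qd = 2328 - 5P.
New equilibrium: 3009 = 17P, so P = 177 and Q = 1443.
ΔP = 177 - 155 = 22.

ΔP = 22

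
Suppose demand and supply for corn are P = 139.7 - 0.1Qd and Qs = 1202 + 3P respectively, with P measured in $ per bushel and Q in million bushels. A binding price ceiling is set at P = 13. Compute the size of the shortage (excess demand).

Rewriting in direct form: Qd = 1397 - 10P.
With P fixed at 13, quantity demanded is 1267 and quantity supplied is 1241.
Shortage = Qd - Qs = 1267 - 1241 = 26.

Shortage = 26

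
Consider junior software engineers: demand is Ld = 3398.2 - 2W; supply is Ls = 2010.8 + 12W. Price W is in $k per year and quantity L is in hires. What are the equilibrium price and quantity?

W* = 99.1, L* = 3200

Set Ld = Ls: 3398.2 - 2W = 2010.8 + 12W, so 1387.4 = 14W and W* = 99.1.
From the demand curve, L* = 3398.2 - 2(99.1) = 3200.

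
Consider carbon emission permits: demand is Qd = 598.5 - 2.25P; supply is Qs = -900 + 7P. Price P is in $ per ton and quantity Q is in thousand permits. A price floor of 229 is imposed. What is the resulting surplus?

Evaluating both curves at the floor price 229 gives Qd = 83.25, Qs = 703.
Surplus = Qs - Qd = 703 - 83.25 = 619.75.

Surplus = 619.75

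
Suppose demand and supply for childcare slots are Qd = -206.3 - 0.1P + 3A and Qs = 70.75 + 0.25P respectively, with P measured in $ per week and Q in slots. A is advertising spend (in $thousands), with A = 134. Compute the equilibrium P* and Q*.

P* = 357, Q* = 160

With A = 134, demand is Qd = 195.7 - 0.1P.
The market clears where 195.7 - 0.1P = 70.75 + 0.25P. Rearranging, 0.35P = 124.95, hence P* = 357.
From the demand curve, Q* = 195.7 - 0.1(357) = 160.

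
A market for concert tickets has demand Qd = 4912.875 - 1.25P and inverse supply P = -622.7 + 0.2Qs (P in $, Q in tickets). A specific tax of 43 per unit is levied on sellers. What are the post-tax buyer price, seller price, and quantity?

Rewriting in direct form: Qs = 3113.5 + 5P.
Sellers keep P_s = P_b - 43 per unit, so supply in terms of the buyer price is Qs = 2898.5 + 5P_b.
Market clearing requires 4912.875 - 1.25P_b = 2898.5 + 5P_b; hence 2014.375 = 6.25P_b and P_b = 322.3.
So P_s = 279.3 and the quantity traded is Q = 4912.875 - 1.25(322.3) = 4510.

P_b = 322.3, P_s = 279.3, Q = 4510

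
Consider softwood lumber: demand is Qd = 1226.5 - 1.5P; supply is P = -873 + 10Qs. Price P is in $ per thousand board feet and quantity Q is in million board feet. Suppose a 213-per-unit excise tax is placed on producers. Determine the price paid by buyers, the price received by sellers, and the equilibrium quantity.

Solving each curve for Q: Qs = 87.3 + 0.1P.
With a tax of 213 on producers, they supply based on the net price P_s = P_b - 213, so Qs = 66 + 0.1P_b.
Equate demand and the shifted supply: 1226.5 - 1.5P_b = 66 + 0.1P_b, giving 1.6P_b = 1160.5, so P_b = 725.3125.
Then P_s = 725.3125 - 213 = 512.3125 and Q = 1226.5 - 1.5(725.3125) = 138.53125.

P_b = 725.3125, P_s = 512.3125, Q = 138.53125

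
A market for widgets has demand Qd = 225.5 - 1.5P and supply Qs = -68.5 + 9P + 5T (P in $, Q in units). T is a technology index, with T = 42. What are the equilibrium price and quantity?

With T = 42, supply is Qs = 141.5 + 9P.
Equating demand and supply, 225.5 - 1.5P = 141.5 + 9P gives 10.5P = 84, so P* = 8.
Plugging P* into demand: Q* = 225.5 - 1.5(8) = 213.5.

P* = 8, Q* = 213.5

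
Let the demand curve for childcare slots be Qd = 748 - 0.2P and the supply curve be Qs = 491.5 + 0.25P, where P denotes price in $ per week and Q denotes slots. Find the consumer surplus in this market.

Consumer surplus = 1004890

The market clears where 748 - 0.2P = 491.5 + 0.25P. Rearranging, 0.45P = 256.5, hence P* = 570.
Plugging P* into demand: Q* = 748 - 0.2(570) = 634.
Demand choke price (Qd = 0): P = 748/0.2 = 3740. Consumer surplus = ½ × (3740 - 570) × 634 = 1004890.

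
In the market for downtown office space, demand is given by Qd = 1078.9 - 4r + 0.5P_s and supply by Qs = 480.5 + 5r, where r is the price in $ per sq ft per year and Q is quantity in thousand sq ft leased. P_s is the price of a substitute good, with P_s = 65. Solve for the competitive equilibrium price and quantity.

With P_s = 65, demand is Qd = 1111.4 - 4r.
At equilibrium Qd = Qs, so 1111.4 - 4r = 480.5 + 5r; collecting terms, 630.9 = 9r and r* = 70.1.
Then Q* = 1111.4 - 4(70.1) = 831.

r* = 70.1, Q* = 831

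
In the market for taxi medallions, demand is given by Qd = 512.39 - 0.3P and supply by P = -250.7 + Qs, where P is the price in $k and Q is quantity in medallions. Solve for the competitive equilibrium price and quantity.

P* = 201.3, Q* = 452

Rewriting in direct form: Qs = 250.7 + P.
Set Qd = Qs: 512.39 - 0.3P = 250.7 + P, so 261.69 = 1.3P and P* = 201.3.
Plugging P* into demand: Q* = 512.39 - 0.3(201.3) = 452.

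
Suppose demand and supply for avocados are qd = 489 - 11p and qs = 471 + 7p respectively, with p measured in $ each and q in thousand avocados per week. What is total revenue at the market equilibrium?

At equilibrium qd = qs, so 489 - 11p = 471 + 7p; collecting terms, 18 = 18p and p* = 1.
Substitute back: q* = 489 - 11(1) = 478.
Total revenue = p* × q* = 1 × 478 = 478.

Total revenue = 478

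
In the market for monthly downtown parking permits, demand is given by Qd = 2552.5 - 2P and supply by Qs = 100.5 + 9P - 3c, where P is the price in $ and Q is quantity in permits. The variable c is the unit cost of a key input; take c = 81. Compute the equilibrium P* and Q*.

P* = 245, Q* = 2062.5

With c = 81, supply is Qs = -142.5 + 9P.
The market clears where 2552.5 - 2P = -142.5 + 9P. Rearranging, 11P = 2695, hence P* = 245.
Then Q* = 2552.5 - 2(245) = 2062.5.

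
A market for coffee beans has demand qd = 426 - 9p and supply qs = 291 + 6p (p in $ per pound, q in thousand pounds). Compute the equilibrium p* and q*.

Equating demand and supply, 426 - 9p = 291 + 6p gives 15p = 135, so p* = 9.
Substitute back: q* = 426 - 9(9) = 345.

p* = 9, q* = 345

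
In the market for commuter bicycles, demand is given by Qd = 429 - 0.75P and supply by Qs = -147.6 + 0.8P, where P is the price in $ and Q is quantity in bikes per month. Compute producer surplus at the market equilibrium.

The market clears where 429 - 0.75P = -147.6 + 0.8P. Rearranging, 1.55P = 576.6, hence P* = 372.
Then Q* = 429 - 0.75(372) = 150.
Supply choke price (Qs = 0): P = 184.5. Producer surplus = ½ × (372 - 184.5) × 150 = 14062.5.

Producer surplus = 14062.5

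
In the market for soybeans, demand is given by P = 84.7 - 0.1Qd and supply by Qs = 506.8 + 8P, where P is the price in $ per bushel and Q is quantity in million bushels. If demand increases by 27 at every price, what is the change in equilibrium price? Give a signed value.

ΔP = 1.5

Inverting to quantity form: Qd = 847 - 10P.
Set Qd = Qs: 847 - 10P = 506.8 + 8P, so 340.2 = 18P and P* = 18.9.
From the demand curve, Q* = 847 - 10(18.9) = 658.
After the shift, demand is Qd = 874 - 10P.
New equilibrium: 367.2 = 18P, so P = 20.4 and Q = 670.
ΔP = 20.4 - 18.9 = 1.5.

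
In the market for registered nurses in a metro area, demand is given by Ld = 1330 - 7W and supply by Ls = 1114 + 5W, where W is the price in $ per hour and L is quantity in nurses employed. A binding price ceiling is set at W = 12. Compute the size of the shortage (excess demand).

Shortage = 72

At W = 12: Ld = 1246 and Ls = 1174.
Shortage = Ld - Ls = 1246 - 1174 = 72.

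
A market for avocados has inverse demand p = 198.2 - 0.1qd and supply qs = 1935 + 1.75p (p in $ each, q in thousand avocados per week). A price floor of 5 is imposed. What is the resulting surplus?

Rewriting in direct form: qd = 1982 - 10p.
Evaluating both curves at the floor price 5 gives qd = 1932, qs = 1943.75.
Surplus = qs - qd = 1943.75 - 1932 = 11.75.

Surplus = 11.75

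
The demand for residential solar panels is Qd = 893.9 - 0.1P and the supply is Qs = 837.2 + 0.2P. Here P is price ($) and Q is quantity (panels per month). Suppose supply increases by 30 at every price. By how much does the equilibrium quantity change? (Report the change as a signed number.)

At equilibrium Qd = Qs, so 893.9 - 0.1P = 837.2 + 0.2P; collecting terms, 56.7 = 0.3P and P* = 189.
From the demand curve, Q* = 893.9 - 0.1(189) = 875.
After the shift, supply is Qs = 867.2 + 0.2P.
New equilibrium: 26.7 = 0.3P, so P = 89 and Q = 885.
ΔQ = 885 - 875 = 10.

ΔQ = 10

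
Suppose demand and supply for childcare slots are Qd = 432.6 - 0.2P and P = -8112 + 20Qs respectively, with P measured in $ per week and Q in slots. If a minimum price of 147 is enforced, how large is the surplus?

Surplus = 9.75

In direct form, Qs = 405.6 + 0.05P.
With P fixed at 147, quantity demanded is 403.2 and quantity supplied is 412.95.
Surplus = Qs - Qd = 412.95 - 403.2 = 9.75.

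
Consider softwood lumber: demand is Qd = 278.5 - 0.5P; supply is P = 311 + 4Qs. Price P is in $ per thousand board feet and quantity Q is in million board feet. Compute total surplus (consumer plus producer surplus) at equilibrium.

Solving each curve for Q: Qs = -77.75 + 0.25P.
At equilibrium Qd = Qs, so 278.5 - 0.5P = -77.75 + 0.25P; collecting terms, 356.25 = 0.75P and P* = 475.
Then Q* = 278.5 - 0.5(475) = 41.
Demand choke price = 557; supply choke price = 311. CS = ½(557 - 475)(41) = 1681; PS = ½(475 - 311)(41) = 3362. Total surplus = 5043.

Total surplus = 5043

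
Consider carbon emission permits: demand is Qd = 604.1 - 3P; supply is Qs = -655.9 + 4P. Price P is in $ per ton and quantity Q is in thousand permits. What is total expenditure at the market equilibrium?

Total expenditure = 11538

The market clears where 604.1 - 3P = -655.9 + 4P. Rearranging, 7P = 1260, hence P* = 180.
Then Q* = 604.1 - 3(180) = 64.1.
Total expenditure = P* × Q* = 180 × 64.1 = 11538.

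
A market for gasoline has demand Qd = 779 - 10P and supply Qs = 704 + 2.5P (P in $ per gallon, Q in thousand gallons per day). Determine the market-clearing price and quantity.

P* = 6, Q* = 719

Equating demand and supply, 779 - 10P = 704 + 2.5P gives 12.5P = 75, so P* = 6.
Then Q* = 779 - 10(6) = 719.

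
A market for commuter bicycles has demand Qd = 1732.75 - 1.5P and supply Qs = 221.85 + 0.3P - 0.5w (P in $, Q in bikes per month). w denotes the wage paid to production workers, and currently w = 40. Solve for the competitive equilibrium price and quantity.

With w = 40, supply is Qs = 201.85 + 0.3P.
Equating demand and supply, 1732.75 - 1.5P = 201.85 + 0.3P gives 1.8P = 1530.9, so P* = 850.5.
Then Q* = 1732.75 - 1.5(850.5) = 457.

P* = 850.5, Q* = 457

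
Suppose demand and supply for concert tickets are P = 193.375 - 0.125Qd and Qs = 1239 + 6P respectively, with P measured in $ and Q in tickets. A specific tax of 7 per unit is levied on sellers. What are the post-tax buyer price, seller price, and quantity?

P_b = 25, P_s = 18, Q = 1347

Rewriting in direct form: Qd = 1547 - 8P.
Sellers keep P_s = P_b - 7 per unit, so supply in terms of the buyer price is Qs = 1197 + 6P_b.
Market clearing requires 1547 - 8P_b = 1197 + 6P_b; hence 350 = 14P_b and P_b = 25.
So P_s = 18 and the quantity traded is Q = 1547 - 8(25) = 1347.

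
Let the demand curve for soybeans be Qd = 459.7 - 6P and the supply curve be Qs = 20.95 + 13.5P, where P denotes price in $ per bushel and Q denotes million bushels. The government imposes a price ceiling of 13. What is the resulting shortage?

Shortage = 185.25

At P = 13: Qd = 381.7 and Qs = 196.45.
Shortage = Qd - Qs = 381.7 - 196.45 = 185.25.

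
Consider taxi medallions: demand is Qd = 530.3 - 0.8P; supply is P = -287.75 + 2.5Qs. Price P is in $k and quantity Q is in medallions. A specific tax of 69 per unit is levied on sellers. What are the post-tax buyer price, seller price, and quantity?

In direct form, Qs = 115.1 + 0.4P.
The tax drives a wedge P_b - P_s = 69. Substituting P_s = P_b - 69 into supply: Qs = 87.5 + 0.4P_b.
Market clearing requires 530.3 - 0.8P_b = 87.5 + 0.4P_b; hence 442.8 = 1.2P_b and P_b = 369.
So P_s = 300 and the quantity traded is Q = 530.3 - 0.8(369) = 235.1.

P_b = 369, P_s = 300, Q = 235.1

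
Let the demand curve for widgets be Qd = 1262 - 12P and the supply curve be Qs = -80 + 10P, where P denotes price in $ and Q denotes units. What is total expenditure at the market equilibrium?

Total expenditure = 32330

Equating demand and supply, 1262 - 12P = -80 + 10P gives 22P = 1342, so P* = 61.
Plugging P* into demand: Q* = 1262 - 12(61) = 530.
Total expenditure = P* × Q* = 61 × 530 = 32330.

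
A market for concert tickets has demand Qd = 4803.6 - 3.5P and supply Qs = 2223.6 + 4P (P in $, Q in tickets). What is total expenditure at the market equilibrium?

Total expenditure = 1238262.4

At equilibrium Qd = Qs, so 4803.6 - 3.5P = 2223.6 + 4P; collecting terms, 2580 = 7.5P and P* = 344.
Then Q* = 4803.6 - 3.5(344) = 3599.6.
Total expenditure = P* × Q* = 344 × 3599.6 = 1238262.4.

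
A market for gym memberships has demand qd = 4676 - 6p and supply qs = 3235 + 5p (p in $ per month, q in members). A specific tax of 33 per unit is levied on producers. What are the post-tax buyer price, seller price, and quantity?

p_b = 146, p_s = 113, q = 3800

With a tax of 33 on producers, they supply based on the net price p_s = p_b - 33, so qs = 3070 + 5p_b.
Equate demand and the shifted supply: 4676 - 6p_b = 3070 + 5p_b, giving 11p_b = 1606, so p_b = 146.
Then p_s = 146 - 33 = 113 and q = 4676 - 6(146) = 3800.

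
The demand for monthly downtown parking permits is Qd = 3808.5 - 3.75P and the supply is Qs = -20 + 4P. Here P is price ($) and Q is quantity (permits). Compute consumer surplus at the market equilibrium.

At equilibrium Qd = Qs, so 3808.5 - 3.75P = -20 + 4P; collecting terms, 3828.5 = 7.75P and P* = 494.
Plugging P* into demand: Q* = 3808.5 - 3.75(494) = 1956.
Demand choke price (Qd = 0): P = 3808.5/3.75 = 1015.6. Consumer surplus = ½ × (1015.6 - 494) × 1956 = 510124.8.

Consumer surplus = 510124.8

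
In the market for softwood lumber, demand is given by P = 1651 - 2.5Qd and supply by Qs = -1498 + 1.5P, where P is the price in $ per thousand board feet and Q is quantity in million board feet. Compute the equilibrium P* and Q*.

Solving each curve for Q: Qd = 660.4 - 0.4P.
Set Qd = Qs: 660.4 - 0.4P = -1498 + 1.5P, so 2158.4 = 1.9P and P* = 1136.
Then Q* = 660.4 - 0.4(1136) = 206.

P* = 1136, Q* = 206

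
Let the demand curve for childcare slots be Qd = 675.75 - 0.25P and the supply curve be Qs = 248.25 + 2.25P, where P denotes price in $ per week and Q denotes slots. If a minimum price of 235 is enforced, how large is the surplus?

With P fixed at 235, quantity demanded is 617 and quantity supplied is 777.
Surplus = Qs - Qd = 777 - 617 = 160.

Surplus = 160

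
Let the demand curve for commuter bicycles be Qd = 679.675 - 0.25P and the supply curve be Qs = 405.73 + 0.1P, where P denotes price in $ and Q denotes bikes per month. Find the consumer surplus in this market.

Consumer surplus = 468512

Set Qd = Qs: 679.675 - 0.25P = 405.73 + 0.1P, so 273.945 = 0.35P and P* = 782.7.
From the demand curve, Q* = 679.675 - 0.25(782.7) = 484.
Demand choke price (Qd = 0): P = 679.675/0.25 = 2718.7. Consumer surplus = ½ × (2718.7 - 782.7) × 484 = 468512.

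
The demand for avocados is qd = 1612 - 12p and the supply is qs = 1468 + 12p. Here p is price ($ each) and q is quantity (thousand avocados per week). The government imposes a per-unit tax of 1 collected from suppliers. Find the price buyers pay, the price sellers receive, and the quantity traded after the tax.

With a tax of 1 on suppliers, they supply based on the net price p_s = p_b - 1, so qs = 1456 + 12p_b.
Set qd = qs: 1612 - 12p_b = 1456 + 12p_b, so 156 = 24p_b and p_b = 6.5.
Then p_s = 6.5 - 1 = 5.5 and q = 1612 - 12(6.5) = 1534.

p_b = 6.5, p_s = 5.5, q = 1534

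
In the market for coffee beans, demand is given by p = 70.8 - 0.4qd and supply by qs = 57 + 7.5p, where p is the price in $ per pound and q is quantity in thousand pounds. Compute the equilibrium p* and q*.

p* = 12, q* = 147

Solving each curve for q: qd = 177 - 2.5p.
The market clears where 177 - 2.5p = 57 + 7.5p. Rearranging, 10p = 120, hence p* = 12.
Substitute back: q* = 177 - 2.5(12) = 147.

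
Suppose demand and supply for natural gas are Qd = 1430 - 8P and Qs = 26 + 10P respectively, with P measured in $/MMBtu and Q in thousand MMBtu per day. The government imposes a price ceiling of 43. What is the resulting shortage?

Evaluating both curves at the ceiling price 43 gives Qd = 1086, Qs = 456.
Shortage = Qd - Qs = 1086 - 456 = 630.

Shortage = 630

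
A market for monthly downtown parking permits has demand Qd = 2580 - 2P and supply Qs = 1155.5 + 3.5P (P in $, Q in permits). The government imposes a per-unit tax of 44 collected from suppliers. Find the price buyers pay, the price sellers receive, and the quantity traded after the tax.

The tax drives a wedge P_b - P_s = 44. Substituting P_s = P_b - 44 into supply: Qs = 1001.5 + 3.5P_b.
Set Qd = Qs: 2580 - 2P_b = 1001.5 + 3.5P_b, so 1578.5 = 5.5P_b and P_b = 287.
So P_s = 243 and the quantity traded is Q = 2580 - 2(287) = 2006.

P_b = 287, P_s = 243, Q = 2006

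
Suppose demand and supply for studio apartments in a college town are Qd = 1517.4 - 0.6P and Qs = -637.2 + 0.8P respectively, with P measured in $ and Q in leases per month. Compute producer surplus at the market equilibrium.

Set Qd = Qs: 1517.4 - 0.6P = -637.2 + 0.8P, so 2154.6 = 1.4P and P* = 1539.
Substitute back: Q* = 1517.4 - 0.6(1539) = 594.
Supply choke price (Qs = 0): P = 796.5. Producer surplus = ½ × (1539 - 796.5) × 594 = 220522.5.

Producer surplus = 220522.5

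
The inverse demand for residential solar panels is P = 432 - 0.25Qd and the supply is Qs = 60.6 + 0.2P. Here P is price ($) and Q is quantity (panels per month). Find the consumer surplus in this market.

Rewriting in direct form: Qd = 1728 - 4P.
At equilibrium Qd = Qs, so 1728 - 4P = 60.6 + 0.2P; collecting terms, 1667.4 = 4.2P and P* = 397.
Plugging P* into demand: Q* = 1728 - 4(397) = 140.
Demand choke price (Qd = 0): P = 1728/4 = 432. Consumer surplus = ½ × (432 - 397) × 140 = 2450.

Consumer surplus = 2450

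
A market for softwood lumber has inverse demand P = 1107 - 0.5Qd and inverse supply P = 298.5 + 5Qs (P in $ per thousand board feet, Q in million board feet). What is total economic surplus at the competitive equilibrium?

Total surplus = 59424.75

Rewriting in direct form: Qd = 2214 - 2P and Qs = -59.7 + 0.2P.
The market clears where 2214 - 2P = -59.7 + 0.2P. Rearranging, 2.2P = 2273.7, hence P* = 1033.5.
Then Q* = 2214 - 2(1033.5) = 147.
Demand choke price = 1107; supply choke price = 298.5. CS = ½(1107 - 1033.5)(147) = 5402.25; PS = ½(1033.5 - 298.5)(147) = 54022.5. Total surplus = 59424.75.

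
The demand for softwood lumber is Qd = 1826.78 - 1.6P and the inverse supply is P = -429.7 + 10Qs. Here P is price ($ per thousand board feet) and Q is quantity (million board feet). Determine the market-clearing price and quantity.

Inverting to quantity form: Qs = 42.97 + 0.1P.
Equating demand and supply, 1826.78 - 1.6P = 42.97 + 0.1P gives 1.7P = 1783.81, so P* = 1049.3.
Plugging P* into demand: Q* = 1826.78 - 1.6(1049.3) = 147.9.

P* = 1049.3, Q* = 147.9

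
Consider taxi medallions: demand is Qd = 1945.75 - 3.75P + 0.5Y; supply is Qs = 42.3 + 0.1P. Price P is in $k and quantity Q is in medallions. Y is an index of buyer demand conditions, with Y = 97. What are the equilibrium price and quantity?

P* = 507, Q* = 93

With Y = 97, demand is Qd = 1994.25 - 3.75P.
Equating demand and supply, 1994.25 - 3.75P = 42.3 + 0.1P gives 3.85P = 1951.95, so P* = 507.
Substitute back: Q* = 1994.25 - 3.75(507) = 93.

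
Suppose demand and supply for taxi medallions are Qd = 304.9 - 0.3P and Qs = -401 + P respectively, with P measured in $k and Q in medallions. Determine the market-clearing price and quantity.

P* = 543, Q* = 142

Set Qd = Qs: 304.9 - 0.3P = -401 + P, so 705.9 = 1.3P and P* = 543.
Plugging P* into demand: Q* = 304.9 - 0.3(543) = 142.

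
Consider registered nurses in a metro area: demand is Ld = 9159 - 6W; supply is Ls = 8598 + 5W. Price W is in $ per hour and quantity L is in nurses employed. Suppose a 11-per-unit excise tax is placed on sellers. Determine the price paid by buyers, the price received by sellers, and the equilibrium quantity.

The tax drives a wedge W_b - W_s = 11. Substituting W_s = W_b - 11 into supply: Ls = 8543 + 5W_b.
Market clearing requires 9159 - 6W_b = 8543 + 5W_b; hence 616 = 11W_b and W_b = 56.
Then W_s = 56 - 11 = 45 and L = 9159 - 6(56) = 8823.

W_b = 56, W_s = 45, L = 8823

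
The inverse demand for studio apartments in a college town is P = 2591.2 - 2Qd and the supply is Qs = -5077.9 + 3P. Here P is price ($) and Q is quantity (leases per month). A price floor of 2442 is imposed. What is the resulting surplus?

Surplus = 2173.5

Inverting to quantity form: Qd = 1295.6 - 0.5P.
At P = 2442: Qd = 74.6 and Qs = 2248.1.
Surplus = Qs - Qd = 2248.1 - 74.6 = 2173.5.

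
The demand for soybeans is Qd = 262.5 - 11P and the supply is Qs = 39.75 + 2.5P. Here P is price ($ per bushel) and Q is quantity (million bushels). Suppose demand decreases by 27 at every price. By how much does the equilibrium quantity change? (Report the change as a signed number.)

ΔQ = -5

The market clears where 262.5 - 11P = 39.75 + 2.5P. Rearranging, 13.5P = 222.75, hence P* = 16.5.
Substitute back: Q* = 262.5 - 11(16.5) = 81.
After the shift, demand is Qd = 235.5 - 11P.
Re-solving, 13.5P = 195.75 gives P = 14.5 and Q = 76.
ΔQ = 76 - 81 = -5.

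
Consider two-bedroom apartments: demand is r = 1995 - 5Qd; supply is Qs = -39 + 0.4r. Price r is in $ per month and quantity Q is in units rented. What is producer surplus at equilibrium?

Producer surplus = 80011.25

Rewriting in direct form: Qd = 399 - 0.2r.
Equating demand and supply, 399 - 0.2r = -39 + 0.4r gives 0.6r = 438, so r* = 730.
Plugging r* into demand: Q* = 399 - 0.2(730) = 253.
Supply choke price (Qs = 0): r = 97.5. Producer surplus = ½ × (730 - 97.5) × 253 = 80011.25.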